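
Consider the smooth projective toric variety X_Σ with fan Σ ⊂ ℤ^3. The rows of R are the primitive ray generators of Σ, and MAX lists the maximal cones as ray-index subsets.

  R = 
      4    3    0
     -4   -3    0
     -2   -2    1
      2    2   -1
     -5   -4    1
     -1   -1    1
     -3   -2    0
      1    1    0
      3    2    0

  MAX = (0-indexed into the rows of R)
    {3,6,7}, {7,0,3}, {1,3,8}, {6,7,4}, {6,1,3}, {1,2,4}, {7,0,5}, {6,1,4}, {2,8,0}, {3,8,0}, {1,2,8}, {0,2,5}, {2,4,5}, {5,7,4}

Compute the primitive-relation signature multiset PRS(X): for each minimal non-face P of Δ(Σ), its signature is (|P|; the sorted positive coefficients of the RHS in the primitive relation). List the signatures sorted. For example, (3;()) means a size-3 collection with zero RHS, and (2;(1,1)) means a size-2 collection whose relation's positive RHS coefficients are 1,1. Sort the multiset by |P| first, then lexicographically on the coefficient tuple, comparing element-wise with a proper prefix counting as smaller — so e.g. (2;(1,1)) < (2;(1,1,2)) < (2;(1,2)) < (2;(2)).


Primitive collections (15):

  P={0,1}:  v_{0} + v_{1} = 0 — sig = (2;())
  P={2,3}:  v_{2} + v_{3} = 0 — sig = (2;())
  P={6,8}:  v_{6} + v_{8} = 0 — sig = (2;())
  P={0,4}:  v_{0} + v_{4} = v_{5} — sig = (2;(1))
  P={0,6}:  v_{0} + v_{6} = v_{7} — sig = (2;(1))
  P={1,5}:  v_{1} + v_{5} = v_{4} — sig = (2;(1))
  P={1,7}:  v_{1} + v_{7} = v_{6} — sig = (2;(1))
  P={2,6}:  v_{2} + v_{6} = v_{4} — sig = (2;(1))
  P={2,7}:  v_{2} + v_{7} = v_{5} — sig = (2;(1))
  P={3,4}:  v_{3} + v_{4} = v_{6} — sig = (2;(1))
  P={3,5}:  v_{3} + v_{5} = v_{7} — sig = (2;(1))
  P={4,8}:  v_{4} + v_{8} = v_{2} — sig = (2;(1))
  P={7,8}:  v_{7} + v_{8} = v_{0} — sig = (2;(1))
  P={5,6}:  v_{5} + v_{6} = v_{4} + v_{7} — sig = (2;(1,1))
  P={5,8}:  v_{5} + v_{8} = v_{0} + v_{2} — sig = (2;(1,1))

Hence PRS(X_Σ) =
    (2;())
    (2;())
    (2;())
    (2;(1))
    (2;(1))
    (2;(1))
    (2;(1))
    (2;(1))
    (2;(1))
    (2;(1))
    (2;(1))
    (2;(1))
    (2;(1))
    (2;(1,1))
    (2;(1,1))


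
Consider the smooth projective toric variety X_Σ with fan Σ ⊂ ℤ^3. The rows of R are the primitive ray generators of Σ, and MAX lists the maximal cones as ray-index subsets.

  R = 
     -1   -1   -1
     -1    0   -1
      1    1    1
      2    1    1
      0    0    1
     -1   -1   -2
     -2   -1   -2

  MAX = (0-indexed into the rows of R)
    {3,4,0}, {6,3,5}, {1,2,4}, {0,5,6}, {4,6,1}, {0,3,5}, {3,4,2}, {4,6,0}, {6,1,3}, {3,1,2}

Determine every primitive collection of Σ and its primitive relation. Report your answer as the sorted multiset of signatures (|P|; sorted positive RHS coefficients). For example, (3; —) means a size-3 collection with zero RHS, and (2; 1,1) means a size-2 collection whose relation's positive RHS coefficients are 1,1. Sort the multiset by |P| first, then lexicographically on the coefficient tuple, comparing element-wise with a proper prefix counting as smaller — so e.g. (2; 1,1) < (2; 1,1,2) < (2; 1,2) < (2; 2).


Minimal non-faces — 9 found among 7 rays, 10 max cones:

  {0,2}:  v_{0} + v_{2} = 0  ⇒ sig = (2; —)
  {0,1}:  v_{0} + v_{1} = v_{6}  ⇒ sig = (2; 1)
  {2,6}:  v_{2} + v_{6} = v_{1}  ⇒ sig = (2; 1)
  {4,5}:  v_{4} + v_{5} = v_{0}  ⇒ sig = (2; 1)
  {2,5}:  v_{2} + v_{5} = v_{3} + v_{6}  ⇒ sig = (2; 1,1)
  {1,5}:  v_{1} + v_{5} = v_{3} + 2·v_{6}  ⇒ sig = (2; 1,2)
  {3,4,6}:  v_{3} + v_{4} + v_{6} = 0  ⇒ sig = (3; —)
  {0,3,6}:  v_{0} + v_{3} + v_{6} = v_{5}  ⇒ sig = (3; 1)
  {1,3,4}:  v_{1} + v_{3} + v_{4} = v_{2}  ⇒ sig = (3; 1)

so the primitive-relation signature multiset is
    |P|=2: 6 collections, coeffs (), (1), (1), (1), (1,1), (1,2)
    |P|=3: 3 collections, coeffs (), (1), (1)


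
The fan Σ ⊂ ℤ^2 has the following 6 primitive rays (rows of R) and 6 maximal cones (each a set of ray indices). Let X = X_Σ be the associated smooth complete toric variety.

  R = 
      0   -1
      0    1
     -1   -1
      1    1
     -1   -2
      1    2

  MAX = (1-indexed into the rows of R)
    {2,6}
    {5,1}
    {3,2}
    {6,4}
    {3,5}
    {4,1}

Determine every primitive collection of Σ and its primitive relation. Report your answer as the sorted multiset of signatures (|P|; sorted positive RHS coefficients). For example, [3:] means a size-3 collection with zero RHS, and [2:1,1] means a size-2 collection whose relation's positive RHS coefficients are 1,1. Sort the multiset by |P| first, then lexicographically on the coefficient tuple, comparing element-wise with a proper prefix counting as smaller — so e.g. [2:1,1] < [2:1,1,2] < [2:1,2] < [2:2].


Δ(Σ) — 6 vertices, 9 min non-faces:

  {1,2}:  v_{1} + v_{2} = 0  →  sig = [2:]
  {3,4}:  v_{3} + v_{4} = 0  →  sig = [2:]
  {5,6}:  v_{5} + v_{6} = 0  →  sig = [2:]
  {1,3}:  v_{1} + v_{3} = v_{5}  →  sig = [2:1]
  {1,6}:  v_{1} + v_{6} = v_{4}  →  sig = [2:1]
  {2,4}:  v_{2} + v_{4} = v_{6}  →  sig = [2:1]
  {2,5}:  v_{2} + v_{5} = v_{3}  →  sig = [2:1]
  {3,6}:  v_{3} + v_{6} = v_{2}  →  sig = [2:1]
  {4,5}:  v_{4} + v_{5} = v_{1}  →  sig = [2:1]

so the primitive-relation signature multiset is
    [2:]
    [2:]
    [2:]
    [2:1]
    [2:1]
    [2:1]
    [2:1]
    [2:1]
    [2:1]


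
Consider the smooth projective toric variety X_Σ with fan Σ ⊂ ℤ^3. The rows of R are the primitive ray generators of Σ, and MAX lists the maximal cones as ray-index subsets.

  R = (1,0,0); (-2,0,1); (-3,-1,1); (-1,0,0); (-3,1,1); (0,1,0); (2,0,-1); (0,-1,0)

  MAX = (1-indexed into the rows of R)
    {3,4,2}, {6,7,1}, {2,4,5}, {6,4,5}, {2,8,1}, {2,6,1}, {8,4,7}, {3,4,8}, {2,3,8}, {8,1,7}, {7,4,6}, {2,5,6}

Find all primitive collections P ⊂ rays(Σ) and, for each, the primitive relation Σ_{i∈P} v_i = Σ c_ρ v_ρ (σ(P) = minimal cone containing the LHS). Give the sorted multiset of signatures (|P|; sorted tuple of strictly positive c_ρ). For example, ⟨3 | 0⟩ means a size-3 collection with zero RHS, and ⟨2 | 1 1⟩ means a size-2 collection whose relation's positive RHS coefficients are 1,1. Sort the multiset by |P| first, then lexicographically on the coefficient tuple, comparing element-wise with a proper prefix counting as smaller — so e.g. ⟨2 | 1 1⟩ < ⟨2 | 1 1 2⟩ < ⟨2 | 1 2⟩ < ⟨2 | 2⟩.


12 collections generate NE(X_Σ); each relation:

  P={1,4}:  v_{1} + v_{4} = 0  ⟹  sig = ⟨2 | 0⟩
  P={2,7}:  v_{2} + v_{7} = 0  ⟹  sig = ⟨2 | 0⟩
  P={6,8}:  v_{6} + v_{8} = 0  ⟹  sig = ⟨2 | 0⟩
  P={1,3}:  v_{1} + v_{3} = v_{2} + v_{8}  ⟹  sig = ⟨2 | 1 1⟩
  P={1,5}:  v_{1} + v_{5} = v_{2} + v_{6}  ⟹  sig = ⟨2 | 1 1⟩
  P={3,6}:  v_{3} + v_{6} = v_{2} + v_{4}  ⟹  sig = ⟨2 | 1 1⟩
  P={3,7}:  v_{3} + v_{7} = v_{4} + v_{8}  ⟹  sig = ⟨2 | 1 1⟩
  P={5,7}:  v_{5} + v_{7} = v_{4} + v_{6}  ⟹  sig = ⟨2 | 1 1⟩
  P={5,8}:  v_{5} + v_{8} = v_{2} + v_{4}  ⟹  sig = ⟨2 | 1 1⟩
  P={3,5}:  v_{3} + v_{5} = 2·v_{2} + 2·v_{4}  ⟹  sig = ⟨2 | 2 2⟩
  P={2,4,6}:  v_{2} + v_{4} + v_{6} = v_{5}  ⟹  sig = ⟨3 | 1⟩
  P={2,4,8}:  v_{2} + v_{4} + v_{8} = v_{3}  ⟹  sig = ⟨3 | 1⟩

Sorted signature multiset PRS(X):
[⟨2 | 0⟩, ⟨2 | 0⟩, ⟨2 | 0⟩, ⟨2 | 1 1⟩, ⟨2 | 1 1⟩, ⟨2 | 1 1⟩, ⟨2 | 1 1⟩, ⟨2 | 1 1⟩, ⟨2 | 1 1⟩, ⟨2 | 2 2⟩, ⟨3 | 1⟩, ⟨3 | 1⟩]


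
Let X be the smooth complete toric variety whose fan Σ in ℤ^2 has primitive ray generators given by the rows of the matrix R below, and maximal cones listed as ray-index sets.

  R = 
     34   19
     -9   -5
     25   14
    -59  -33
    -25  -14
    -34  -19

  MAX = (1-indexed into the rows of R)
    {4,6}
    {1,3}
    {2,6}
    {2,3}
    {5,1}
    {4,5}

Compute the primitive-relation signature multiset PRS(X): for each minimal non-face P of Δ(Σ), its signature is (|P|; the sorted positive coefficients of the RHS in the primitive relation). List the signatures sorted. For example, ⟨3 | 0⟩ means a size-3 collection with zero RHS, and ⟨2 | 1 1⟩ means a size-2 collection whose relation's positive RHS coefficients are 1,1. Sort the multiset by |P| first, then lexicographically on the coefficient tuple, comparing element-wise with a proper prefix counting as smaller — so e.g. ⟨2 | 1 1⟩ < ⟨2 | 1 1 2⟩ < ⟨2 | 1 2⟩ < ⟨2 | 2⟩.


Δ(Σ) — 6 vertices, 9 min non-faces:

  • {1,6}:  v_{1} + v_{6} = 0 ; sig = ⟨2 | 0⟩
  • {3,5}:  v_{3} + v_{5} = 0 ; sig = ⟨2 | 0⟩
  • {1,2}:  v_{1} + v_{2} = v_{3} ; sig = ⟨2 | 1⟩
  • {1,4}:  v_{1} + v_{4} = v_{5} ; sig = ⟨2 | 1⟩
  • {2,5}:  v_{2} + v_{5} = v_{6} ; sig = ⟨2 | 1⟩
  • {3,4}:  v_{3} + v_{4} = v_{6} ; sig = ⟨2 | 1⟩
  • {3,6}:  v_{3} + v_{6} = v_{2} ; sig = ⟨2 | 1⟩
  • {5,6}:  v_{5} + v_{6} = v_{4} ; sig = ⟨2 | 1⟩
  • {2,4}:  v_{2} + v_{4} = 2·v_{6} ; sig = ⟨2 | 2⟩

so the primitive-relation signature multiset is
[⟨2 | 0⟩, ⟨2 | 0⟩, ⟨2 | 1⟩, ⟨2 | 1⟩, ⟨2 | 1⟩, ⟨2 | 1⟩, ⟨2 | 1⟩, ⟨2 | 1⟩, ⟨2 | 2⟩]


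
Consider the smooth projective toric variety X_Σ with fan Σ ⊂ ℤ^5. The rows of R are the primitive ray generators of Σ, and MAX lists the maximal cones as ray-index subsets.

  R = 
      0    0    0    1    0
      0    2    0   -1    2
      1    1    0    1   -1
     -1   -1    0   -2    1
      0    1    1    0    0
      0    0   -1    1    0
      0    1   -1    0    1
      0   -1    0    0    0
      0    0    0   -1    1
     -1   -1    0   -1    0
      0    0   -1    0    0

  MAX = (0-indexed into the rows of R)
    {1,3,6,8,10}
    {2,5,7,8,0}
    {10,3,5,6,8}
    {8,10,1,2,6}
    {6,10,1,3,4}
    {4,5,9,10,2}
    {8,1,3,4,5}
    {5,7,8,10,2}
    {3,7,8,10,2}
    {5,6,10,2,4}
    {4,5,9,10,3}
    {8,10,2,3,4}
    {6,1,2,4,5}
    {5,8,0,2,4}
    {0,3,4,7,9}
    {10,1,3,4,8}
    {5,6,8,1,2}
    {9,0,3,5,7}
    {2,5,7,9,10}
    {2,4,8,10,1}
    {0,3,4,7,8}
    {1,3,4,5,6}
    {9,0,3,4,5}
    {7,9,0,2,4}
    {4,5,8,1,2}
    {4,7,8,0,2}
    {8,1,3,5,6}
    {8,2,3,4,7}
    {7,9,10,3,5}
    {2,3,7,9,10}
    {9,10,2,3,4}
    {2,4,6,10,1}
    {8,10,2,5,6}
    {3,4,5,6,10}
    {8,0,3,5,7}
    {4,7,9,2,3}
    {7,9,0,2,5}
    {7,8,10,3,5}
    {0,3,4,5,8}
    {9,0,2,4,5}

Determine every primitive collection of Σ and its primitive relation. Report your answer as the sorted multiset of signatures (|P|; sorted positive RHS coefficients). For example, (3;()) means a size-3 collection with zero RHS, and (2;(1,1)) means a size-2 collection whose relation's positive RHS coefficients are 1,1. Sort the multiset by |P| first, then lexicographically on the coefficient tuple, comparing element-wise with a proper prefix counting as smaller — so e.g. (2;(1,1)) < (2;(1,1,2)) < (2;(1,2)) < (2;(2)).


The 17 primitive collections of Σ (r=11, n=5):

  {0,10}:  v_{0} + v_{10} = v_{5}  so sig = (2;(1))
  {8,9}:  v_{8} + v_{9} = v_{3}  so sig = (2;(1))
  {6,7}:  v_{6} + v_{7} = v_{5} + v_{8}  so sig = (2;(1,1))
  {1,9}:  v_{1} + v_{9} = v_{3} + v_{4} + v_{6}  so sig = (2;(1,1,1))
  {6,9}:  v_{6} + v_{9} = v_{3} + v_{4} + v_{5} + v_{10}  so sig = (2;(1,1,1,1))
  {0,6}:  v_{0} + v_{6} = v_{4} + 2·v_{5} + v_{8}  so sig = (2;(1,1,2))
  {1,7}:  v_{1} + v_{7} = v_{4} + v_{5} + 2·v_{8}  so sig = (2;(1,1,2))
  {0,1}:  v_{0} + v_{1} = 2·v_{4} + 2·v_{5} + 2·v_{8}  so sig = (2;(2,2,2))
  {0,2,3}:  v_{0} + v_{2} + v_{3} = 0  so sig = (3;())
  {4,7,10}:  v_{4} + v_{7} + v_{10} = 0  so sig = (3;())
  {2,3,5}:  v_{2} + v_{3} + v_{5} = v_{10}  so sig = (3;(1))
  {4,5,7}:  v_{4} + v_{5} + v_{7} = v_{0}  so sig = (3;(1))
  {4,6,8}:  v_{4} + v_{6} + v_{8} = v_{1}  so sig = (3;(1))
  {2,3,6}:  v_{2} + v_{3} + v_{6} = v_{4} + v_{8} + 2·v_{10}  so sig = (3;(1,1,2))
  {1,5,10}:  v_{1} + v_{5} + v_{10} = 2·v_{6}  so sig = (3;(2))
  {1,2,3}:  v_{1} + v_{2} + v_{3} = 2·v_{4} + 2·v_{8} + 2·v_{10}  so sig = (3;(2,2,2))
  {4,5,8,10}:  v_{4} + v_{5} + v_{8} + v_{10} = v_{6}  so sig = (4;(1))

Signatures (|P|; sorted positive RHS coefficients), sorted:
    |P|=2: 8 collections, coeffs (1), (1), (1,1), (1,1,1), (1,1,1,1), (1,1,2), (1,1,2), (2,2,2)
    |P|=3: 8 collections, coeffs (), (), (1), (1), (1), (1,1,2), (2), (2,2,2)
    |P|=4: 1 collection, coeffs (1)


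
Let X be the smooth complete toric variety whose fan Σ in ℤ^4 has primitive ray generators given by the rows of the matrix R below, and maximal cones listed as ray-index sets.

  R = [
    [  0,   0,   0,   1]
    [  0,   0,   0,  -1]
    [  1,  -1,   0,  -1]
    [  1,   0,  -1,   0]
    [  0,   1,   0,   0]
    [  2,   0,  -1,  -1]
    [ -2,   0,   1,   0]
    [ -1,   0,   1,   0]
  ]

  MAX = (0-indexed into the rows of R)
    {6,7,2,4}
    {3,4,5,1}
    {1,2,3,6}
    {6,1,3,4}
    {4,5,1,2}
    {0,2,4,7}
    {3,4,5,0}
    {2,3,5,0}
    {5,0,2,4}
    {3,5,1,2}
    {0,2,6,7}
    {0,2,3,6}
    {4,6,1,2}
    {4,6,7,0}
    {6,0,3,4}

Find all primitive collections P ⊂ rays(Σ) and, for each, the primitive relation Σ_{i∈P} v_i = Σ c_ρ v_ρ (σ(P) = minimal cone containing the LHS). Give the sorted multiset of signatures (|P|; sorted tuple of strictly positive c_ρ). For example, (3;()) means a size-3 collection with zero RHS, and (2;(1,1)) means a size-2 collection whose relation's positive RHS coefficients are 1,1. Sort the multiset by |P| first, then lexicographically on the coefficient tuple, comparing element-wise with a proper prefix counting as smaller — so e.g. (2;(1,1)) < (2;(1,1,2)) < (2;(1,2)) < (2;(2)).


7 minimal non-faces of Δ(Σ) (on 8 rays):

  P = {0,1}:  v_{0} + v_{1} = 0  so sig = (2;())
  P = {3,7}:  v_{3} + v_{7} = 0  so sig = (2;())
  P = {5,6}:  v_{5} + v_{6} = v_{1}  so sig = (2;(1))
  P = {5,7}:  v_{5} + v_{7} = v_{2} + v_{4}  so sig = (2;(1,1))
  P = {1,7}:  v_{1} + v_{7} = v_{2} + v_{4} + v_{6}  so sig = (2;(1,1,1))
  P = {2,3,4}:  v_{2} + v_{3} + v_{4} = v_{5}  so sig = (3;(1))
  P = {0,2,4,6}:  v_{0} + v_{2} + v_{4} + v_{6} = v_{7}  so sig = (4;(1))

Sorted signature multiset PRS(X):
    |P|=2: 5 collections, coeffs (), (), (1), (1,1), (1,1,1)
    |P|=3: 1 collection, coeffs (1)
    |P|=4: 1 collection, coeffs (1)


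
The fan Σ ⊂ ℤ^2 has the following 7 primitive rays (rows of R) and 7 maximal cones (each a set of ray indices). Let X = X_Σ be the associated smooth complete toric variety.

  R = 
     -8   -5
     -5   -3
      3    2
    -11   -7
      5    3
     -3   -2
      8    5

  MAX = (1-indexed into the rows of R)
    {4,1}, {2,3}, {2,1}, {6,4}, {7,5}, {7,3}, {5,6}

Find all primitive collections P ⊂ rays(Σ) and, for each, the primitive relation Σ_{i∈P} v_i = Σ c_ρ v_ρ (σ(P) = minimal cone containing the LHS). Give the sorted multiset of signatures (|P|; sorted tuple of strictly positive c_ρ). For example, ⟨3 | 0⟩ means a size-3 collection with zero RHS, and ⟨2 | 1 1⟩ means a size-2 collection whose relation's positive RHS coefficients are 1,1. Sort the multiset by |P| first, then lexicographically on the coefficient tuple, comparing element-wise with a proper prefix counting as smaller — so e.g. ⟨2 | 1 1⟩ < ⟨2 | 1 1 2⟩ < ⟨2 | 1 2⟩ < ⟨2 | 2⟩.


Σ has 14 primitive collections:

  • {1,7}:  v_{1} + v_{7} = 0  →  sig = ⟨2 | 0⟩
  • {2,5}:  v_{2} + v_{5} = 0  →  sig = ⟨2 | 0⟩
  • {3,6}:  v_{3} + v_{6} = 0  →  sig = ⟨2 | 0⟩
  • {1,3}:  v_{1} + v_{3} = v_{2}  →  sig = ⟨2 | 1⟩
  • {1,5}:  v_{1} + v_{5} = v_{6}  →  sig = ⟨2 | 1⟩
  • {1,6}:  v_{1} + v_{6} = v_{4}  →  sig = ⟨2 | 1⟩
  • {2,6}:  v_{2} + v_{6} = v_{1}  →  sig = ⟨2 | 1⟩
  • {2,7}:  v_{2} + v_{7} = v_{3}  →  sig = ⟨2 | 1⟩
  • {3,4}:  v_{3} + v_{4} = v_{1}  →  sig = ⟨2 | 1⟩
  • {3,5}:  v_{3} + v_{5} = v_{7}  →  sig = ⟨2 | 1⟩
  • {4,7}:  v_{4} + v_{7} = v_{6}  →  sig = ⟨2 | 1⟩
  • {6,7}:  v_{6} + v_{7} = v_{5}  →  sig = ⟨2 | 1⟩
  • {2,4}:  v_{2} + v_{4} = 2·v_{1}  →  sig = ⟨2 | 2⟩
  • {4,5}:  v_{4} + v_{5} = 2·v_{6}  →  sig = ⟨2 | 2⟩

Hence PRS(X_Σ) =
    ⟨2 | 0⟩
    ⟨2 | 0⟩
    ⟨2 | 0⟩
    ⟨2 | 1⟩
    ⟨2 | 1⟩
    ⟨2 | 1⟩
    ⟨2 | 1⟩
    ⟨2 | 1⟩
    ⟨2 | 1⟩
    ⟨2 | 1⟩
    ⟨2 | 1⟩
    ⟨2 | 1⟩
    ⟨2 | 2⟩
    ⟨2 | 2⟩


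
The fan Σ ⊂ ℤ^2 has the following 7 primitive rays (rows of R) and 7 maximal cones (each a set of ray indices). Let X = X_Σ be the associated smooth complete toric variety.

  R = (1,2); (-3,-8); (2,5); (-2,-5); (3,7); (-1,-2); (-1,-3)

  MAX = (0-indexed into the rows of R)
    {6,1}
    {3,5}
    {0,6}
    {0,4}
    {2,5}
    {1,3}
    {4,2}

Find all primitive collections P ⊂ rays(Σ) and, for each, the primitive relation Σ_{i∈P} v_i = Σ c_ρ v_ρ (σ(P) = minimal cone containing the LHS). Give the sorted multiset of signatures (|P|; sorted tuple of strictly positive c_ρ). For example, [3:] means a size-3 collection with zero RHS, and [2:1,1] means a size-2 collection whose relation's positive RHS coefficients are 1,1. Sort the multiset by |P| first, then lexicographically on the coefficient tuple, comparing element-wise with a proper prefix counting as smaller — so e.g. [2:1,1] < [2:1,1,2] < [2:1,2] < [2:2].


Minimal non-faces — 14 found among 7 rays, 7 max cones:

  {0,5}:  v_{0} + v_{5} = 0  ⟹  sig = [2:]
  {2,3}:  v_{2} + v_{3} = 0  ⟹  sig = [2:]
  {0,2}:  v_{0} + v_{2} = v_{4}  ⟹  sig = [2:1]
  {0,3}:  v_{0} + v_{3} = v_{6}  ⟹  sig = [2:1]
  {1,2}:  v_{1} + v_{2} = v_{6}  ⟹  sig = [2:1]
  {2,6}:  v_{2} + v_{6} = v_{0}  ⟹  sig = [2:1]
  {3,4}:  v_{3} + v_{4} = v_{0}  ⟹  sig = [2:1]
  {3,6}:  v_{3} + v_{6} = v_{1}  ⟹  sig = [2:1]
  {4,5}:  v_{4} + v_{5} = v_{2}  ⟹  sig = [2:1]
  {5,6}:  v_{5} + v_{6} = v_{3}  ⟹  sig = [2:1]
  {1,4}:  v_{1} + v_{4} = v_{0} + v_{6}  ⟹  sig = [2:1,1]
  {0,1}:  v_{0} + v_{1} = 2·v_{6}  ⟹  sig = [2:2]
  {1,5}:  v_{1} + v_{5} = 2·v_{3}  ⟹  sig = [2:2]
  {4,6}:  v_{4} + v_{6} = 2·v_{0}  ⟹  sig = [2:2]

Sorted signature multiset PRS(X):
[[2:], [2:], [2:1], [2:1], [2:1], [2:1], [2:1], [2:1], [2:1], [2:1], [2:1,1], [2:2], [2:2], [2:2]]


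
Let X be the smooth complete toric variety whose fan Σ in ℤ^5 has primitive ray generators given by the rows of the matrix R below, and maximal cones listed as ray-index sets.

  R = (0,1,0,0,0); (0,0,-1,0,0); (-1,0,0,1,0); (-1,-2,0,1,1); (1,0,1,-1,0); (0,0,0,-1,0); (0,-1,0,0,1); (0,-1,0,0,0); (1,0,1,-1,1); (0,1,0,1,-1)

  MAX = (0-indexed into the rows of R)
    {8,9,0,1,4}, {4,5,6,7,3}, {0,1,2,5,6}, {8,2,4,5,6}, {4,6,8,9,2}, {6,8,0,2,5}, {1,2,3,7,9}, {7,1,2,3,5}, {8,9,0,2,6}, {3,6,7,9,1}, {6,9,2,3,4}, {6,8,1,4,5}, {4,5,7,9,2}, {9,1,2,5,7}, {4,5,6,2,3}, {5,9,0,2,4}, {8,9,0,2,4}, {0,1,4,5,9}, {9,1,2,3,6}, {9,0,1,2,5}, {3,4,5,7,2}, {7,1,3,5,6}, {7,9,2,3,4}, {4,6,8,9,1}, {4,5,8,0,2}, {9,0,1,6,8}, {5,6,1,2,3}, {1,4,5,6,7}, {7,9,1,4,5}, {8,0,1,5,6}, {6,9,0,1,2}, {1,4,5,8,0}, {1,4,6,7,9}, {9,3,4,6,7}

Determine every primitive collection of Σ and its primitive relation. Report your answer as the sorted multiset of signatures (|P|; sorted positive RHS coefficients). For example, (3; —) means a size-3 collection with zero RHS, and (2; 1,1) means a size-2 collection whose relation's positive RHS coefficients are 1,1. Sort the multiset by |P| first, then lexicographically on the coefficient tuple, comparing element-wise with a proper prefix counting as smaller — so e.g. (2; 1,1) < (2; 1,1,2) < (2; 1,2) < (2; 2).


Δ(Σ) — 10 vertices, 12 min non-faces:

  • {0,7}:  v_{0} + v_{7} = 0 ; sig = (2; —)
  • {0,3}:  v_{0} + v_{3} = v_{2} + v_{6} ; sig = (2; 1,1)
  • {7,8}:  v_{7} + v_{8} = v_{4} + v_{6} ; sig = (2; 1,1)
  • {3,8}:  v_{3} + v_{8} = v_{2} + v_{4} + 2·v_{6} ; sig = (2; 1,1,2)
  • {1,2,4}:  v_{1} + v_{2} + v_{4} = 0 ; sig = (3; —)
  • {5,6,9}:  v_{5} + v_{6} + v_{9} = 0 ; sig = (3; —)
  • {0,4,6}:  v_{0} + v_{4} + v_{6} = v_{8} ; sig = (3; 1)
  • {2,6,7}:  v_{2} + v_{6} + v_{7} = v_{3} ; sig = (3; 1)
  • {1,2,8}:  v_{1} + v_{2} + v_{8} = v_{0} + v_{6} ; sig = (3; 1,1)
  • {1,3,4}:  v_{1} + v_{3} + v_{4} = v_{6} + v_{7} ; sig = (3; 1,1)
  • {3,5,9}:  v_{3} + v_{5} + v_{9} = v_{2} + v_{7} ; sig = (3; 1,1)
  • {5,8,9}:  v_{5} + v_{8} + v_{9} = v_{0} + v_{4} ; sig = (3; 1,1)

so the primitive-relation signature multiset is
    (2; —)
    (2; 1,1)
    (2; 1,1)
    (2; 1,1,2)
    (3; —)
    (3; —)
    (3; 1)
    (3; 1)
    (3; 1,1)
    (3; 1,1)
    (3; 1,1)
    (3; 1,1)


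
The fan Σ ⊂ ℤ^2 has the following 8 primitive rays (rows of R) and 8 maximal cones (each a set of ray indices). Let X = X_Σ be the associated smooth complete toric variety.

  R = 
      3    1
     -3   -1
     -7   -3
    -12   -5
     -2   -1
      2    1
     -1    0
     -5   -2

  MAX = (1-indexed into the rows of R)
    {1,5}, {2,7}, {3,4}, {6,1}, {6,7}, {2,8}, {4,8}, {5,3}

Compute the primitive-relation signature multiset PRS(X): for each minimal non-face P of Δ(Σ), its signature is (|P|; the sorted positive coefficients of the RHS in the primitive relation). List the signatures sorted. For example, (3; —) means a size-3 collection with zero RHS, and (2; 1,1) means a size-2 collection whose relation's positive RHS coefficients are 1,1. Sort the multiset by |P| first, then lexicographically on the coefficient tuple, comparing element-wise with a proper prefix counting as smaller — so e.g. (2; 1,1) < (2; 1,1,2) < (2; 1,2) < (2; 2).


20 collections generate NE(X_Σ); each relation:

  {1,2}:  v_{1} + v_{2} = 0 ; sig = (2; —)
  {5,6}:  v_{5} + v_{6} = 0 ; sig = (2; —)
  {1,7}:  v_{1} + v_{7} = v_{6} ; sig = (2; 1)
  {1,8}:  v_{1} + v_{8} = v_{5} ; sig = (2; 1)
  {2,5}:  v_{2} + v_{5} = v_{8} ; sig = (2; 1)
  {2,6}:  v_{2} + v_{6} = v_{7} ; sig = (2; 1)
  {3,6}:  v_{3} + v_{6} = v_{8} ; sig = (2; 1)
  {3,8}:  v_{3} + v_{8} = v_{4} ; sig = (2; 1)
  {5,7}:  v_{5} + v_{7} = v_{2} ; sig = (2; 1)
  {5,8}:  v_{5} + v_{8} = v_{3} ; sig = (2; 1)
  {6,8}:  v_{6} + v_{8} = v_{2} ; sig = (2; 1)
  {1,4}:  v_{1} + v_{4} = v_{3} + v_{5} ; sig = (2; 1,1)
  {3,7}:  v_{3} + v_{7} = v_{2} + v_{8} ; sig = (2; 1,1)
  {4,7}:  v_{4} + v_{7} = v_{2} + 2·v_{8} ; sig = (2; 1,2)
  {1,3}:  v_{1} + v_{3} = 2·v_{5} ; sig = (2; 2)
  {2,3}:  v_{2} + v_{3} = 2·v_{8} ; sig = (2; 2)
  {4,5}:  v_{4} + v_{5} = 2·v_{3} ; sig = (2; 2)
  {4,6}:  v_{4} + v_{6} = 2·v_{8} ; sig = (2; 2)
  {7,8}:  v_{7} + v_{8} = 2·v_{2} ; sig = (2; 2)
  {2,4}:  v_{2} + v_{4} = 3·v_{8} ; sig = (2; 3)

Signatures (|P|; sorted positive RHS coefficients), sorted:
[(2; —), (2; —), (2; 1), (2; 1), (2; 1), (2; 1), (2; 1), (2; 1), (2; 1), (2; 1), (2; 1), (2; 1,1), (2; 1,1), (2; 1,2), (2; 2), (2; 2), (2; 2), (2; 2), (2; 2), (2; 3)]


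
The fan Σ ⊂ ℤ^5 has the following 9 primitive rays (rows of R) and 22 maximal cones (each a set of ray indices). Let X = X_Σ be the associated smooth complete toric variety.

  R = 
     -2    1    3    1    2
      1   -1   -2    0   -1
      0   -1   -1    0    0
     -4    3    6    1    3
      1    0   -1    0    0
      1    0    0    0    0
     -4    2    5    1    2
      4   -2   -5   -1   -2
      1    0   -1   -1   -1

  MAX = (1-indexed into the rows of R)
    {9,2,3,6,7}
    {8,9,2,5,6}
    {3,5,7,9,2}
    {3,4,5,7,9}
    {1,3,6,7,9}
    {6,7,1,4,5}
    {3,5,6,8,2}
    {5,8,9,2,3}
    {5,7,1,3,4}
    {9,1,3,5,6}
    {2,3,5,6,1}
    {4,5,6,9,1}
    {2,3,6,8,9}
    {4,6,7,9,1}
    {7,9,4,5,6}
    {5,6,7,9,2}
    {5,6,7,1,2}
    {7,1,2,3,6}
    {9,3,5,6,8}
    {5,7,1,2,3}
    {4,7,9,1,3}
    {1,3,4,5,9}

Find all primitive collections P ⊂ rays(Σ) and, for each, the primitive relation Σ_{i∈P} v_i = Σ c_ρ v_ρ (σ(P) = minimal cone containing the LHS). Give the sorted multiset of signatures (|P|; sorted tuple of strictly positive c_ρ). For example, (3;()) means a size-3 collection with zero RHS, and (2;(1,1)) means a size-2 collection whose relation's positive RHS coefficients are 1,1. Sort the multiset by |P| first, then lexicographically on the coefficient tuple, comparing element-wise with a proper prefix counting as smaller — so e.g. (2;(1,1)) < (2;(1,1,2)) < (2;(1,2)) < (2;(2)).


|primitive collections| = 9. Relations:

  {7,8}:  v_{7} + v_{8} = 0  ⇒ sig = (2;())
  {2,4}:  v_{2} + v_{4} = v_{5} + v_{7}  ⇒ sig = (2;(1,1))
  {1,8}:  v_{1} + v_{8} = v_{3} + v_{5} + v_{6}  ⇒ sig = (2;(1,1,1))
  {4,8}:  v_{4} + v_{8} = v_{1} + v_{5} + v_{9}  ⇒ sig = (2;(1,1,1))
  {1,2,9}:  v_{1} + v_{2} + v_{9} = 0  ⇒ sig = (3;())
  {3,4,6}:  v_{3} + v_{4} + v_{6} = 2·v_{1} + v_{9}  ⇒ sig = (3;(1,2))
  {1,5,7,9}:  v_{1} + v_{5} + v_{7} + v_{9} = v_{4}  ⇒ sig = (4;(1))
  {3,5,6,7}:  v_{3} + v_{5} + v_{6} + v_{7} = v_{1}  ⇒ sig = (4;(1))
  {2,3,5,6,9}:  v_{2} + v_{3} + v_{5} + v_{6} + v_{9} = v_{8}  ⇒ sig = (5;(1))

Signatures (|P|; sorted positive RHS coefficients), sorted:
{ (2;()),  (2;(1,1)),  (2;(1,1,1)) ×2,  (3;()),  (3;(1,2)),  (4;(1)) ×2,  (5;(1)) }


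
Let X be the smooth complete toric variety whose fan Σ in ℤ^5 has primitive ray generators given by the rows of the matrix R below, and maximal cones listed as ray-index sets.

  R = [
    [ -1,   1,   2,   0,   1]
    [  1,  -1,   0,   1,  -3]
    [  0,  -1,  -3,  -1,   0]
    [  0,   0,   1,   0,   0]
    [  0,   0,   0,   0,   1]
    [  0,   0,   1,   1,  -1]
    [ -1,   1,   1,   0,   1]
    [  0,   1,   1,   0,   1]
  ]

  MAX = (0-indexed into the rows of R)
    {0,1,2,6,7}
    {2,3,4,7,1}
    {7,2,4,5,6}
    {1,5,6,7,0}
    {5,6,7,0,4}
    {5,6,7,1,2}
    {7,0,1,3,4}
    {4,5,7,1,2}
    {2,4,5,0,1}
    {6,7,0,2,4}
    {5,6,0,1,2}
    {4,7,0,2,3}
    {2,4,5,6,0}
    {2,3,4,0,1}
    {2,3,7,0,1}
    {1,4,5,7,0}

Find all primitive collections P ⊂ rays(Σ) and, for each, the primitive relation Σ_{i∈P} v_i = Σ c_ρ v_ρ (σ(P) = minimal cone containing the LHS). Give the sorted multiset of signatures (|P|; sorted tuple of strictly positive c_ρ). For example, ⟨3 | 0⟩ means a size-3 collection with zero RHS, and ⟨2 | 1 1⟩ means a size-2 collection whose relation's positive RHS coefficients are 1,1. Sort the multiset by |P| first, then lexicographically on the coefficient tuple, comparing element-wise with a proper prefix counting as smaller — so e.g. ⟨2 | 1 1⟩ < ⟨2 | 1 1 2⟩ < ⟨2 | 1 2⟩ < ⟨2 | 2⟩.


5 minimal non-faces of Δ(Σ) (on 8 rays):

  P = {3,6}:  v_{3} + v_{6} = v_{0} — sig = ⟨2 | 1⟩
  P = {3,5}:  v_{3} + v_{5} = v_{0} + v_{1} + v_{4} — sig = ⟨2 | 1 1 1⟩
  P = {1,4,6}:  v_{1} + v_{4} + v_{6} = v_{5} — sig = ⟨3 | 1⟩
  P = {0,2,5,7}:  v_{0} + v_{2} + v_{5} + v_{7} = v_{6} — sig = ⟨4 | 1⟩
  P = {0,1,2,4,7}:  v_{0} + v_{1} + v_{2} + v_{4} + v_{7} = 0 — sig = ⟨5 | 0⟩

Signatures (|P|; sorted positive RHS coefficients), sorted:
{ ⟨2 | 1⟩,  ⟨2 | 1 1 1⟩,  ⟨3 | 1⟩,  ⟨4 | 1⟩,  ⟨5 | 0⟩ }


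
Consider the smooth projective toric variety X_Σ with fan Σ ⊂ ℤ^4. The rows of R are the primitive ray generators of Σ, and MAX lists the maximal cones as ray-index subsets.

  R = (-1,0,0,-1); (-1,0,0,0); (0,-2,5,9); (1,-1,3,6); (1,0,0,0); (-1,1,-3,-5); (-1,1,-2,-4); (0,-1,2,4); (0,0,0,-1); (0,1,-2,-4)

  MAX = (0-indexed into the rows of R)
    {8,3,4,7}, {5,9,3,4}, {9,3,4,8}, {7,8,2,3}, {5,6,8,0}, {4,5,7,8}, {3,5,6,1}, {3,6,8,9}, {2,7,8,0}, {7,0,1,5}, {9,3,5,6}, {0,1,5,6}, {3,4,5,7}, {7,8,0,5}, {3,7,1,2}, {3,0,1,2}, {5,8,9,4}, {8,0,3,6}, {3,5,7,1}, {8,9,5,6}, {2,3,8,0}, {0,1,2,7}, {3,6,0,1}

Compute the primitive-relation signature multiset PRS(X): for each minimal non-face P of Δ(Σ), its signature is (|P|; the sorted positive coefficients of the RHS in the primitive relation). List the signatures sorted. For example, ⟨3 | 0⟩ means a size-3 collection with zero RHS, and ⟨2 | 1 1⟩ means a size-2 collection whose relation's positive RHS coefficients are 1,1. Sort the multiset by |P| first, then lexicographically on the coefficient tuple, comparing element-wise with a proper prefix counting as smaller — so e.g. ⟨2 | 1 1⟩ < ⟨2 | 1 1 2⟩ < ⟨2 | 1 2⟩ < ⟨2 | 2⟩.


Minimal non-faces — 15 found among 10 rays, 23 max cones:

  • {1,4}:  v_{1} + v_{4} = 0  so sig = ⟨2 | 0⟩
  • {7,9}:  v_{7} + v_{9} = 0  so sig = ⟨2 | 0⟩
  • {0,4}:  v_{0} + v_{4} = v_{8}  so sig = ⟨2 | 1⟩
  • {1,8}:  v_{1} + v_{8} = v_{0}  so sig = ⟨2 | 1⟩
  • {1,9}:  v_{1} + v_{9} = v_{6}  so sig = ⟨2 | 1⟩
  • {4,6}:  v_{4} + v_{6} = v_{9}  so sig = ⟨2 | 1⟩
  • {6,7}:  v_{6} + v_{7} = v_{1}  so sig = ⟨2 | 1⟩
  • {0,9}:  v_{0} + v_{9} = v_{6} + v_{8}  so sig = ⟨2 | 1 1⟩
  • {2,5}:  v_{2} + v_{5} = v_{1} + v_{7}  so sig = ⟨2 | 1 1⟩
  • {2,9}:  v_{2} + v_{9} = v_{0} + v_{3}  so sig = ⟨2 | 1 1⟩
  • {2,4}:  v_{2} + v_{4} = v_{3} + v_{7} + v_{8}  so sig = ⟨2 | 1 1 1⟩
  • {2,6}:  v_{2} + v_{6} = v_{0} + v_{1} + v_{3}  so sig = ⟨2 | 1 1 1⟩
  • {3,5,8}:  v_{3} + v_{5} + v_{8} = 0  so sig = ⟨3 | 0⟩
  • {0,3,5}:  v_{0} + v_{3} + v_{5} = v_{1}  so sig = ⟨3 | 1⟩
  • {0,3,7}:  v_{0} + v_{3} + v_{7} = v_{2}  so sig = ⟨3 | 1⟩

Signatures (|P|; sorted positive RHS coefficients), sorted:
    |P|=2: 12 collections, coeffs (), (), (1), (1), (1), (1), (1), (1,1), (1,1), (1,1), (1,1,1), (1,1,1)
    |P|=3: 3 collections, coeffs (), (1), (1)


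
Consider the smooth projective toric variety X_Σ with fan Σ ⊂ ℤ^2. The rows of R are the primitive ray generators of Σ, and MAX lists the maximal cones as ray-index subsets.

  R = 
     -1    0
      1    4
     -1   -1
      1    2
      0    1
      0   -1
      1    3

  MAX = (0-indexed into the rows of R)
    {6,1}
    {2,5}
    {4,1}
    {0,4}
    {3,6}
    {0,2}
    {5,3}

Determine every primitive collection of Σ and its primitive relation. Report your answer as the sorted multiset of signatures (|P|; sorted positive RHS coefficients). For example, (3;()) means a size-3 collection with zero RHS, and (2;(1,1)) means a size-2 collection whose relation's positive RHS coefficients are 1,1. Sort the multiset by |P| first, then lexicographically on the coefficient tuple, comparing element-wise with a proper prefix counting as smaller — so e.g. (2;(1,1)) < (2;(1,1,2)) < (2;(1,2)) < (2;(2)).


Δ(Σ) — 7 vertices, 14 min non-faces:

  • {4,5}:  v_{4} + v_{5} = 0  ⇒ sig = (2;())
  • {0,5}:  v_{0} + v_{5} = v_{2}  ⇒ sig = (2;(1))
  • {1,5}:  v_{1} + v_{5} = v_{6}  ⇒ sig = (2;(1))
  • {2,3}:  v_{2} + v_{3} = v_{4}  ⇒ sig = (2;(1))
  • {2,4}:  v_{2} + v_{4} = v_{0}  ⇒ sig = (2;(1))
  • {3,4}:  v_{3} + v_{4} = v_{6}  ⇒ sig = (2;(1))
  • {4,6}:  v_{4} + v_{6} = v_{1}  ⇒ sig = (2;(1))
  • {5,6}:  v_{5} + v_{6} = v_{3}  ⇒ sig = (2;(1))
  • {0,3}:  v_{0} + v_{3} = 2·v_{4}  ⇒ sig = (2;(2))
  • {1,3}:  v_{1} + v_{3} = 2·v_{6}  ⇒ sig = (2;(2))
  • {2,6}:  v_{2} + v_{6} = 2·v_{4}  ⇒ sig = (2;(2))
  • {0,6}:  v_{0} + v_{6} = 3·v_{4}  ⇒ sig = (2;(3))
  • {1,2}:  v_{1} + v_{2} = 3·v_{4}  ⇒ sig = (2;(3))
  • {0,1}:  v_{0} + v_{1} = 4·v_{4}  ⇒ sig = (2;(4))

Signatures (|P|; sorted positive RHS coefficients), sorted:
    |P|=2: 14 collections, coeffs (), (1), (1), (1), (1), (1), (1), (1), (2), (2), (2), (3), (3), (4)


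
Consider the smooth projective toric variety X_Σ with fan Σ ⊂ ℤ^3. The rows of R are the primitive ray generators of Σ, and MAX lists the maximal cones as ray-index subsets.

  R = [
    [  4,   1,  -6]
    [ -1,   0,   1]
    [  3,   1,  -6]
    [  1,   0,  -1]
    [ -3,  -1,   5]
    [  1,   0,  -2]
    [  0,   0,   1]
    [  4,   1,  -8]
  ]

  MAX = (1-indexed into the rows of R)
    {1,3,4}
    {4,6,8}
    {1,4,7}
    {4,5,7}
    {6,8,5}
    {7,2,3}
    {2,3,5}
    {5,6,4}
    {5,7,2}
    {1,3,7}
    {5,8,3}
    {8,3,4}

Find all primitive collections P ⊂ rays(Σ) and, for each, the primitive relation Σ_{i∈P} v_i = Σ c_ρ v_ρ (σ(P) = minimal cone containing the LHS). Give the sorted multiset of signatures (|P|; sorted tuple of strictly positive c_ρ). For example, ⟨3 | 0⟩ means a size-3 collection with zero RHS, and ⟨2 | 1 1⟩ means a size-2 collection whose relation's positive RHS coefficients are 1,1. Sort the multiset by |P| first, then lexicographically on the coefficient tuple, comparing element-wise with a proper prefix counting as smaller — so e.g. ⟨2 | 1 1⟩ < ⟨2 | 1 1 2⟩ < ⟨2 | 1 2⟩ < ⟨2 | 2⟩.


Δ(Σ) — 8 vertices, 14 min non-faces:

  • {2,4}:  v_{2} + v_{4} = 0  ⟹  sig = ⟨2 | 0⟩
  • {1,5}:  v_{1} + v_{5} = v_{4}  ⟹  sig = ⟨2 | 1⟩
  • {3,6}:  v_{3} + v_{6} = v_{8}  ⟹  sig = ⟨2 | 1⟩
  • {6,7}:  v_{6} + v_{7} = v_{4}  ⟹  sig = ⟨2 | 1⟩
  • {1,2}:  v_{1} + v_{2} = v_{3} + v_{7}  ⟹  sig = ⟨2 | 1 1⟩
  • {2,6}:  v_{2} + v_{6} = v_{3} + v_{5}  ⟹  sig = ⟨2 | 1 1⟩
  • {7,8}:  v_{7} + v_{8} = v_{3} + v_{4}  ⟹  sig = ⟨2 | 1 1⟩
  • {1,6}:  v_{1} + v_{6} = v_{3} + 2·v_{4}  ⟹  sig = ⟨2 | 1 2⟩
  • {2,8}:  v_{2} + v_{8} = 2·v_{3} + v_{5}  ⟹  sig = ⟨2 | 1 2⟩
  • {1,8}:  v_{1} + v_{8} = 2·v_{3} + 2·v_{4}  ⟹  sig = ⟨2 | 2 2⟩
  • {3,5,7}:  v_{3} + v_{5} + v_{7} = 0  ⟹  sig = ⟨3 | 0⟩
  • {3,4,5}:  v_{3} + v_{4} + v_{5} = v_{6}  ⟹  sig = ⟨3 | 1⟩
  • {3,4,7}:  v_{3} + v_{4} + v_{7} = v_{1}  ⟹  sig = ⟨3 | 1⟩
  • {4,5,8}:  v_{4} + v_{5} + v_{8} = 2·v_{6}  ⟹  sig = ⟨3 | 2⟩

Sorted signature multiset PRS(X):
[⟨2 | 0⟩, ⟨2 | 1⟩, ⟨2 | 1⟩, ⟨2 | 1⟩, ⟨2 | 1 1⟩, ⟨2 | 1 1⟩, ⟨2 | 1 1⟩, ⟨2 | 1 2⟩, ⟨2 | 1 2⟩, ⟨2 | 2 2⟩, ⟨3 | 0⟩, ⟨3 | 1⟩, ⟨3 | 1⟩, ⟨3 | 2⟩]


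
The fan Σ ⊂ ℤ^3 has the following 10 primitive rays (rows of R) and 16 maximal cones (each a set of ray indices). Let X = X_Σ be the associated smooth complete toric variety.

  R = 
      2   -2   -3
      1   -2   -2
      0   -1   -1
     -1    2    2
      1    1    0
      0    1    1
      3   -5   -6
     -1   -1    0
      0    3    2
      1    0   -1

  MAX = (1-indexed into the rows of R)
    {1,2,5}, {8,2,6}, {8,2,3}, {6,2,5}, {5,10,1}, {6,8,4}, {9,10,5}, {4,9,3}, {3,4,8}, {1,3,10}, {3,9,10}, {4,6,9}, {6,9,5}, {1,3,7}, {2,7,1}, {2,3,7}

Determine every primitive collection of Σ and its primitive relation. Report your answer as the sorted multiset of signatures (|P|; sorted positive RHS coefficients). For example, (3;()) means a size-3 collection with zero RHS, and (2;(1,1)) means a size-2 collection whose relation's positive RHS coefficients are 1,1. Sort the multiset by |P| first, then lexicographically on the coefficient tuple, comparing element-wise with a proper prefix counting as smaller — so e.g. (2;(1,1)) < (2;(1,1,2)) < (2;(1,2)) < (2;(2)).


Δ(Σ) — 10 vertices, 22 min non-faces:

  {2,4}:  v_{2} + v_{4} = 0  ⟹  sig = (2;())
  {3,6}:  v_{3} + v_{6} = 0  ⟹  sig = (2;())
  {5,8}:  v_{5} + v_{8} = 0  ⟹  sig = (2;())
  {1,4}:  v_{1} + v_{4} = v_{10}  ⟹  sig = (2;(1))
  {2,9}:  v_{2} + v_{9} = v_{5}  ⟹  sig = (2;(1))
  {2,10}:  v_{2} + v_{10} = v_{1}  ⟹  sig = (2;(1))
  {3,5}:  v_{3} + v_{5} = v_{10}  ⟹  sig = (2;(1))
  {4,5}:  v_{4} + v_{5} = v_{9}  ⟹  sig = (2;(1))
  {6,10}:  v_{6} + v_{10} = v_{5}  ⟹  sig = (2;(1))
  {8,9}:  v_{8} + v_{9} = v_{4}  ⟹  sig = (2;(1))
  {8,10}:  v_{8} + v_{10} = v_{3}  ⟹  sig = (2;(1))
  {1,6}:  v_{1} + v_{6} = v_{2} + v_{5}  ⟹  sig = (2;(1,1))
  {1,8}:  v_{1} + v_{8} = v_{2} + v_{3}  ⟹  sig = (2;(1,1))
  {1,9}:  v_{1} + v_{9} = v_{5} + v_{10}  ⟹  sig = (2;(1,1))
  {4,7}:  v_{4} + v_{7} = v_{1} + v_{3}  ⟹  sig = (2;(1,1))
  {4,10}:  v_{4} + v_{10} = v_{3} + v_{9}  ⟹  sig = (2;(1,1))
  {6,7}:  v_{6} + v_{7} = v_{1} + v_{2}  ⟹  sig = (2;(1,1))
  {7,9}:  v_{7} + v_{9} = v_{1} + v_{10}  ⟹  sig = (2;(1,1))
  {7,10}:  v_{7} + v_{10} = 2·v_{1} + v_{3}  ⟹  sig = (2;(1,2))
  {5,7}:  v_{5} + v_{7} = 2·v_{1}  ⟹  sig = (2;(2))
  {7,8}:  v_{7} + v_{8} = 2·v_{2} + 2·v_{3}  ⟹  sig = (2;(2,2))
  {1,2,3}:  v_{1} + v_{2} + v_{3} = v_{7}  ⟹  sig = (3;(1))

Hence PRS(X_Σ) =
{ (2;()) ×3,  (2;(1)) ×8,  (2;(1,1)) ×7,  (2;(1,2)),  (2;(2)),  (2;(2,2)),  (3;(1)) }


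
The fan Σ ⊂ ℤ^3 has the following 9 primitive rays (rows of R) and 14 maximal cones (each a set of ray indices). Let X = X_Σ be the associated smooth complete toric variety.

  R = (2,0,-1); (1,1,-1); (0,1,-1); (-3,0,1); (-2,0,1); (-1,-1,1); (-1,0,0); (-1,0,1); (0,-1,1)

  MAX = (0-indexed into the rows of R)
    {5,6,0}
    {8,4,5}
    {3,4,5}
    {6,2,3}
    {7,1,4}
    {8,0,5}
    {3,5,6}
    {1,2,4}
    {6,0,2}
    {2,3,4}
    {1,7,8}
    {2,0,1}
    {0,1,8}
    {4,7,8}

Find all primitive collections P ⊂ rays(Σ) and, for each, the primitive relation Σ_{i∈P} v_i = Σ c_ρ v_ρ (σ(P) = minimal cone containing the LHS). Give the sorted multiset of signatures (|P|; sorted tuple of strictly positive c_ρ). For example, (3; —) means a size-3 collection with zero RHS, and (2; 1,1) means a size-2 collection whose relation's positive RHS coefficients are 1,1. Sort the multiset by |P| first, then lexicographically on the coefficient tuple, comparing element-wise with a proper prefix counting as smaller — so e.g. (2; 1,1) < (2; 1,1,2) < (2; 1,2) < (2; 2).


Σ has 16 primitive collections:

  • {0,4}:  v_{0} + v_{4} = 0 ; sig = (2; —)
  • {1,5}:  v_{1} + v_{5} = 0 ; sig = (2; —)
  • {2,8}:  v_{2} + v_{8} = 0 ; sig = (2; —)
  • {0,3}:  v_{0} + v_{3} = v_{6} ; sig = (2; 1)
  • {1,6}:  v_{1} + v_{6} = v_{2} ; sig = (2; 1)
  • {2,5}:  v_{2} + v_{5} = v_{6} ; sig = (2; 1)
  • {4,6}:  v_{4} + v_{6} = v_{3} ; sig = (2; 1)
  • {6,7}:  v_{6} + v_{7} = v_{4} ; sig = (2; 1)
  • {6,8}:  v_{6} + v_{8} = v_{5} ; sig = (2; 1)
  • {0,7}:  v_{0} + v_{7} = v_{1} + v_{8} ; sig = (2; 1,1)
  • {1,3}:  v_{1} + v_{3} = v_{2} + v_{4} ; sig = (2; 1,1)
  • {2,7}:  v_{2} + v_{7} = v_{1} + v_{4} ; sig = (2; 1,1)
  • {3,8}:  v_{3} + v_{8} = v_{4} + v_{5} ; sig = (2; 1,1)
  • {5,7}:  v_{5} + v_{7} = v_{4} + v_{8} ; sig = (2; 1,1)
  • {3,7}:  v_{3} + v_{7} = 2·v_{4} ; sig = (2; 2)
  • {1,4,8}:  v_{1} + v_{4} + v_{8} = v_{7} ; sig = (3; 1)

Signatures (|P|; sorted positive RHS coefficients), sorted:
    |P|=2: 15 collections, coeffs (), (), (), (1), (1), (1), (1), (1), (1), (1,1), (1,1), (1,1), (1,1), (1,1), (2)
    |P|=3: 1 collection, coeffs (1)


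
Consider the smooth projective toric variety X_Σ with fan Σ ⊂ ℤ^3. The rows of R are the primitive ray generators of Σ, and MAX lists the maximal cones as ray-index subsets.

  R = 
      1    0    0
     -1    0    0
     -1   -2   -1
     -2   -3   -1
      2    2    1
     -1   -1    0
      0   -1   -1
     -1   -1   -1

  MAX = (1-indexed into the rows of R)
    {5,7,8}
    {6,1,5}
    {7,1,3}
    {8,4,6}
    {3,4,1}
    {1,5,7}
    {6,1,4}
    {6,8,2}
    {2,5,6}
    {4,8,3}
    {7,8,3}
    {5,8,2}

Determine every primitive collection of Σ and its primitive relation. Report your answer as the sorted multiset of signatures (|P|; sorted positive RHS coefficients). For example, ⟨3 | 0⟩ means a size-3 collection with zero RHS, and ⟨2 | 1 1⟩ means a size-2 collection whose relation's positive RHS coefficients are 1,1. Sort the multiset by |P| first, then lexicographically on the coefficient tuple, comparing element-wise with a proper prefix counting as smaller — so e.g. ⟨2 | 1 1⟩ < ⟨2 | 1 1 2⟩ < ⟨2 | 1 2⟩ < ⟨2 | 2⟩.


11 minimal non-faces of Δ(Σ) (on 8 rays):

  P = {1,2}:  v_{1} + v_{2} = 0 — sig = ⟨2 | 0⟩
  P = {1,8}:  v_{1} + v_{8} = v_{7} — sig = ⟨2 | 1⟩
  P = {2,7}:  v_{2} + v_{7} = v_{8} — sig = ⟨2 | 1⟩
  P = {3,5}:  v_{3} + v_{5} = v_{1} — sig = ⟨2 | 1⟩
  P = {3,6}:  v_{3} + v_{6} = v_{4} — sig = ⟨2 | 1⟩
  P = {6,7}:  v_{6} + v_{7} = v_{3} — sig = ⟨2 | 1⟩
  P = {2,3}:  v_{2} + v_{3} = v_{6} + v_{8} — sig = ⟨2 | 1 1⟩
  P = {4,5}:  v_{4} + v_{5} = v_{1} + v_{6} — sig = ⟨2 | 1 1⟩
  P = {2,4}:  v_{2} + v_{4} = 2·v_{6} + v_{8} — sig = ⟨2 | 1 2⟩
  P = {4,7}:  v_{4} + v_{7} = 2·v_{3} — sig = ⟨2 | 2⟩
  P = {5,6,8}:  v_{5} + v_{6} + v_{8} = 0 — sig = ⟨3 | 0⟩

Hence PRS(X_Σ) =
{ ⟨2 | 0⟩,  ⟨2 | 1⟩ ×5,  ⟨2 | 1 1⟩ ×2,  ⟨2 | 1 2⟩,  ⟨2 | 2⟩,  ⟨3 | 0⟩ }


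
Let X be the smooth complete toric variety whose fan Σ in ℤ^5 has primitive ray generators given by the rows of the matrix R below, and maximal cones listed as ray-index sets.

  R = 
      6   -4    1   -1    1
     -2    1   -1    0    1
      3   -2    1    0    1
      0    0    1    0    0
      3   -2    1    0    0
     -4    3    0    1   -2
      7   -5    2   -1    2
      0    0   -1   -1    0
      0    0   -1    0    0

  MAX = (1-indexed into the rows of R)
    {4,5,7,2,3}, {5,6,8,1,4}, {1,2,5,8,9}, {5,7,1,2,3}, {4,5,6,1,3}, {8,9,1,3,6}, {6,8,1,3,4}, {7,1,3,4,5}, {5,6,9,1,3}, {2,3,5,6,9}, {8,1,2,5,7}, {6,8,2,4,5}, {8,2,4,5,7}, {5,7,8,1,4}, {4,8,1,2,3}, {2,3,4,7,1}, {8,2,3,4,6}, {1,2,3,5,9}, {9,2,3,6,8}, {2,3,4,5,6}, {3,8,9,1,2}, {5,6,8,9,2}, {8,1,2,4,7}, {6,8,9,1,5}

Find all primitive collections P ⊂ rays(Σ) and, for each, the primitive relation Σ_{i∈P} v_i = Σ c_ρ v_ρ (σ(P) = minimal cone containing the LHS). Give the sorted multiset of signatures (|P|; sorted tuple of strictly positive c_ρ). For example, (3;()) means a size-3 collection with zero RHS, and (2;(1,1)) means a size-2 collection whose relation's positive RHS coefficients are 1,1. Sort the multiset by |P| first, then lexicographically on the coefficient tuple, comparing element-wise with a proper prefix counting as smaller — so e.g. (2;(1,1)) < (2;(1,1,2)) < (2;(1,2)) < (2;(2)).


Minimal non-faces — 7 found among 9 rays, 24 max cones:

  {4,9}:  v_{4} + v_{9} = 0  so sig = (2;())
  {6,7}:  v_{6} + v_{7} = v_{4} + v_{5}  so sig = (2;(1,1))
  {7,9}:  v_{7} + v_{9} = v_{1} + v_{2} + v_{5}  so sig = (2;(1,1,1))
  {1,2,6}:  v_{1} + v_{2} + v_{6} = 0  so sig = (3;())
  {3,5,8}:  v_{3} + v_{5} + v_{8} = v_{1}  so sig = (3;(1))
  {3,7,8}:  v_{3} + v_{7} + v_{8} = 2·v_{1} + v_{2} + v_{4}  so sig = (3;(1,1,2))
  {1,2,4,5}:  v_{1} + v_{2} + v_{4} + v_{5} = v_{7}  so sig = (4;(1))

Sorted signature multiset PRS(X):
    |P|=2: 3 collections, coeffs (), (1,1), (1,1,1)
    |P|=3: 3 collections, coeffs (), (1), (1,1,2)
    |P|=4: 1 collection, coeffs (1)
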